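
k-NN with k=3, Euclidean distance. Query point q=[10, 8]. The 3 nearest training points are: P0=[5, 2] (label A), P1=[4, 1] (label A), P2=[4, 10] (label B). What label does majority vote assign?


d(q,P0) = 7.8102  (label A)
d(q,P1) = 9.2195  (label A)
d(q,P2) = 6.3246  (label B)
Votes: A=2, B=1
Majority → A

A


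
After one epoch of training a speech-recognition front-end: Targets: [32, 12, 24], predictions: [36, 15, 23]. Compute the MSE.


Squared errors: (32-36)²=16, (12-15)²=9, (24-23)²=1
Sum = 26
MSE = 26/3 = 26/3

26/3


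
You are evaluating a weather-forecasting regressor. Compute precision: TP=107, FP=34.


Precision = TP/(TP+FP)
= 107/(107+34)
= 107/141 = 75.89%

75.89%


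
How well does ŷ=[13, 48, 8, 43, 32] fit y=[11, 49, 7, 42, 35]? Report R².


ȳ = 28.8
SS_res = Σ(y-ŷ)² = 16
SS_tot = Σ(y-ȳ)² = 1412.8
R² = 1 - SS_res/SS_tot = 1 - 0.0113 = 0.9887

0.9887


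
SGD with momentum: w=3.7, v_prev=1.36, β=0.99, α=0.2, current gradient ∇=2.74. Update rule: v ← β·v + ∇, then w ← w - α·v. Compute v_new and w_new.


v_new = 0.99·1.36 + 2.74 = 1.3464 + 2.74 = 4.0864
w_new = 3.7 - 0.2·4.0864 = 3.7 - 0.81728 = 2.88272

v_new=4.0864, w_new=2.88272


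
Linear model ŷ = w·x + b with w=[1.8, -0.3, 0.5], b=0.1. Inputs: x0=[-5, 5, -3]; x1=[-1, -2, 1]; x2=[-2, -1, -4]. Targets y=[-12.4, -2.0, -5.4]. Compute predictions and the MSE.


ŷ0 = (1.8)·(-5) + (-0.3)·(5) + (0.5)·(-3) + 0.1 = -11.9
ŷ1 = (1.8)·(-1) + (-0.3)·(-2) + (0.5)·(1) + 0.1 = -0.6
ŷ2 = (1.8)·(-2) + (-0.3)·(-1) + (0.5)·(-4) + 0.1 = -5.2
errors² = [0.25, 1.96, 0.04]
MSE = 2.2500/3 = 0.75

0.75


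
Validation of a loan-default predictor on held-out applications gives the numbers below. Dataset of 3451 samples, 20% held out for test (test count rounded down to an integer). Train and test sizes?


Test = ⌊3451·20/100⌋ = 690
Train = 3451 - 690 = 2761

Train: 2761, Test: 690


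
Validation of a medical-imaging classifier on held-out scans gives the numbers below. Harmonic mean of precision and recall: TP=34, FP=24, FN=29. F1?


Precision = 34/58 = 0.5862
Recall = 34/63 = 0.5397
F1 = 2·P·R/(P+R) = 2·TP/(2·TP+FP+FN) = 68/(68+24+29) = 68/121 = 0.562

0.562


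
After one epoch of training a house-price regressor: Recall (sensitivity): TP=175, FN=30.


Recall = TP/(TP+FN)
= 175/(175+30)
= 175/205 = 85.37%

85.37%


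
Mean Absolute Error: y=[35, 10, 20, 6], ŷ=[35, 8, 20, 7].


Absolute errors: |35-35|=0, |10-8|=2, |20-20|=0, |6-7|=1
Sum = 3
MAE = 3/4 = 3/4

3/4


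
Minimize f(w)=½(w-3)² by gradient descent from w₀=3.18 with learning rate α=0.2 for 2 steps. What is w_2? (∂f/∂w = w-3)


step 1: grad = 3.18-3 = 0.18; w = 3.18 - 0.2·(0.18) = 3.144
step 2: grad = 3.144-3 = 0.144; w = 3.144 - 0.2·(0.144) = 3.1152

3.1152


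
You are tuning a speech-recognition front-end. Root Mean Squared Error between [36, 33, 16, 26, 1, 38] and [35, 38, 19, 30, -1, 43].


MSE = 80/6 = 13.3333
RMSE = √(80/6) = 3.6515

3.6515


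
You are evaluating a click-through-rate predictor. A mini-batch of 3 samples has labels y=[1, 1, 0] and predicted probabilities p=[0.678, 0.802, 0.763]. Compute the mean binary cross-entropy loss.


L[0] = -ln(0.678) = 0.3886
L[1] = -ln(0.802) = 0.2206
L[2] = -ln(1-0.763) = -ln(0.237) = 1.4397
mean = (0.3886 + 0.2206 + 1.4397)/3 = 0.683

0.683


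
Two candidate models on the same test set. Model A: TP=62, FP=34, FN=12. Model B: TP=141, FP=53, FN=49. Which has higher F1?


Model A: P=62/96=0.6458, R=62/74=0.8378, F1=2PR/(P+R)=2TP/(2TP+FP+FN)=124/170=0.7294
Model B: P=141/194=0.7268, R=141/190=0.7421, F1=2PR/(P+R)=2TP/(2TP+FP+FN)=282/384=0.7344
0.7294 < 0.7344 → Model B

Model B


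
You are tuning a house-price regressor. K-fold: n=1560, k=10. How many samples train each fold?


Fold size = 1560/10 = 156
Training per fold = 1560 - 156 = 1404

1404


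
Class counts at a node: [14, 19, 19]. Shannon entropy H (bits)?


Probabilities: [14/52, 19/52, 19/52] ≈ [0.2692, 0.3654, 0.3654]
H = -((14/52)·log₂(14/52) + (19/52)·log₂(19/52) + (19/52)·log₂(19/52))
  = 1.5711 bits

1.5711 bits


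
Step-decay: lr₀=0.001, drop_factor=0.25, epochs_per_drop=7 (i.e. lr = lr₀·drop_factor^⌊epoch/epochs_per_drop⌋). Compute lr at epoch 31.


n_drops = ⌊31/7⌋ = 4
lr = 0.001·0.25^4 = 0.001·0.00390625 = 0.00000390625

0.00000390625


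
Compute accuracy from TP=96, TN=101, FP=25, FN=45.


Accuracy = (TP+TN)/(TP+TN+FP+FN)
= (96+101)/(267)
= 197/267 = 73.78%

73.78%


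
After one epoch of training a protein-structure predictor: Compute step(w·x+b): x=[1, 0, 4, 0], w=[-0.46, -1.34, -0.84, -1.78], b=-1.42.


z = (1)·(-0.46) + (0)·(-1.34) + (4)·(-0.84) + (0)·(-1.78) - 1.42
  = -5.24
step(z) = 0 (z<0)

0


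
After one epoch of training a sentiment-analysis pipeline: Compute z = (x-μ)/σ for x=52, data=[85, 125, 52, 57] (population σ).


μ = 79.75, σ = 28.9946
z = (52 - 79.75)/28.9946 = -0.9571

-0.9571


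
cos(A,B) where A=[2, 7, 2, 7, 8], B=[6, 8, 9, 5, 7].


A·B = 2·6 + 7·8 + 2·9 + 7·5 + 8·7 = 177
‖A‖ = √170 = 13.0384, ‖B‖ = √255 = 15.9687
cos = 177/(√170·√255) = 177/√43350 = 0.8501

0.8501


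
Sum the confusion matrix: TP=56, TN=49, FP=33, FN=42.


Total = TP + TN + FP + FN
= 56 + 49 + 33 + 42
= 180
(Predicted positive: 89, predicted negative: 91)

180


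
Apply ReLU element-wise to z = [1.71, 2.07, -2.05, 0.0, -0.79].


ReLU(1.71) = max(0, 1.71) = 1.71
ReLU(2.07) = max(0, 2.07) = 2.07
ReLU(-2.05) = max(0, -2.05) = 0.0
ReLU(0.0) = max(0, 0.0) = 0.0
ReLU(-0.79) = max(0, -0.79) = 0.0
result = [1.71, 2.07, 0.0, 0.0, 0.0]

[1.71, 2.07, 0.0, 0.0, 0.0]


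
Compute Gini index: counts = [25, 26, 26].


Probabilities: [25/77, 26/77, 26/77] ≈ [0.3247, 0.3377, 0.3377]
Σpᵢ² = (625 + 676 + 676)/77² = 1977/5929
Gini = 1 - Σpᵢ² = 1 - 1977/5929 = 0.6666

0.6666


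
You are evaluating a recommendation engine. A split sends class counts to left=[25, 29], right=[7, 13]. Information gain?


Parent = [32, 42], H_parent = 0.9868
H_left = 0.996 (n=54), H_right = 0.9341 (n=20)
H_children = (54/74)·0.996 + (20/74)·0.9341 = 0.9793
IG = 0.9868 - 0.9793 = 0.0075

0.0075


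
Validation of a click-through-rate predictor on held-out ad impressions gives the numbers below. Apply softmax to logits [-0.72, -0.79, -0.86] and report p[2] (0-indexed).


Exponentials: e^-0.72=0.4868, e^-0.79=0.4538, e^-0.86=0.4232
Sum = 1.3638
Softmax = [0.3569, 0.3328, 0.3103]
p[2] = 0.4232/1.3638 = 0.3103

0.3103


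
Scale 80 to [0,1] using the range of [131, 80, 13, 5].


min=5, max=131
(80-5)/(131-5) = 75/126 = 0.5952

0.5952


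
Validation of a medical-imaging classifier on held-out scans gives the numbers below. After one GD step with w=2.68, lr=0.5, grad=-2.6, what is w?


w_new = w - α·∇
= 2.68 - 0.5·-2.6
= 2.68 + 1.3
= 3.98

3.98


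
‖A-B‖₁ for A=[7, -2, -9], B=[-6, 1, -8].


d = |7+ 6| + |-2-1| + |-9+ 8|
  = 13 + 3 + 1
  = 17

17


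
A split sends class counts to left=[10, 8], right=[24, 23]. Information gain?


Parent = [34, 31], H_parent = 0.9985
H_left = 0.9911 (n=18), H_right = 0.9997 (n=47)
H_children = (18/65)·0.9911 + (47/65)·0.9997 = 0.9973
IG = 0.9985 - 0.9973 = 0.0012

0.0012


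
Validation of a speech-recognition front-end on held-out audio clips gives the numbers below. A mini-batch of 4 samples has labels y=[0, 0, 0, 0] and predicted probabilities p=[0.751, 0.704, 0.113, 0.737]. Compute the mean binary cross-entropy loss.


L[0] = -ln(1-0.751) = -ln(0.249) = 1.3903
L[1] = -ln(1-0.704) = -ln(0.296) = 1.2174
L[2] = -ln(1-0.113) = -ln(0.887) = 0.1199
L[3] = -ln(1-0.737) = -ln(0.263) = 1.3356
mean = (1.3903 + 1.2174 + 0.1199 + 1.3356)/4 = 1.0158

1.0158


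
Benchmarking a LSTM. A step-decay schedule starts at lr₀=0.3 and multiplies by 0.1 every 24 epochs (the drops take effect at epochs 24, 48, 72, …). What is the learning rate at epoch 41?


n_drops = ⌊41/24⌋ = 1
lr = 0.3·0.1^1 = 0.3·0.1 = 0.03

0.03


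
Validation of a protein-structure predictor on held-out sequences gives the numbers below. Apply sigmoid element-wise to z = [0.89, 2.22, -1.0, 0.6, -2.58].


σ(0.89) = 1/(1+e^-0.89) = 0.7089
σ(2.22) = 1/(1+e^-2.22) = 0.902
σ(-1.0) = 1/(1+e^1.0) = 0.2689
σ(0.6) = 1/(1+e^-0.6) = 0.6457
σ(-2.58) = 1/(1+e^2.58) = 0.0704
result = [0.7089, 0.902, 0.2689, 0.6457, 0.0704]

[0.7089, 0.902, 0.2689, 0.6457, 0.0704]


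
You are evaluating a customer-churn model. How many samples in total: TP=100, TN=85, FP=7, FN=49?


Total = TP + TN + FP + FN
= 100 + 85 + 7 + 49
= 241
(Predicted positive: 107, predicted negative: 134)

241


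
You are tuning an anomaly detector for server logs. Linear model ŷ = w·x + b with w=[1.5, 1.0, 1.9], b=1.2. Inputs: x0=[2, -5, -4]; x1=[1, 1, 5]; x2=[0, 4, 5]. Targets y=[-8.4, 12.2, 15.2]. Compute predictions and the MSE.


ŷ0 = (1.5)·(2) + (1.0)·(-5) + (1.9)·(-4) + 1.2 = -8.4
ŷ1 = (1.5)·(1) + (1.0)·(1) + (1.9)·(5) + 1.2 = 13.2
ŷ2 = (1.5)·(0) + (1.0)·(4) + (1.9)·(5) + 1.2 = 14.7
errors² = [0.0, 1.0, 0.25]
MSE = 1.2500/3 = 0.4167

0.4167


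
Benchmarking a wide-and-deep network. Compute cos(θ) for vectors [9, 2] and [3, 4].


A·B = 9·3 + 2·4 = 35
‖A‖ = √85 = 9.2195, ‖B‖ = √25 = 5
cos = 35/(√85·√25) = 35/√2125 = 0.7593

0.7593


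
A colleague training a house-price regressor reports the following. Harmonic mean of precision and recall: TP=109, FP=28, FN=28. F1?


Precision = 109/137 = 0.7956
Recall = 109/137 = 0.7956
F1 = 2·P·R/(P+R) = 2·TP/(2·TP+FP+FN) = 218/(218+28+28) = 218/274 = 0.7956

0.7956


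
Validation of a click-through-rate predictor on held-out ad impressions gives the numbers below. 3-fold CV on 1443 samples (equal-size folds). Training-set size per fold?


Fold size = 1443/3 = 481
Training per fold = 1443 - 481 = 962

962


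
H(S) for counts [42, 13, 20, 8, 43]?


Probabilities: [42/126, 13/126, 20/126, 8/126, 43/126] ≈ [0.3333, 0.1032, 0.1587, 0.0635, 0.3413]
H = -((42/126)·log₂(42/126) + (13/126)·log₂(13/126) + (20/126)·log₂(20/126) + (8/126)·log₂(8/126) + (43/126)·log₂(43/126))
  = 2.0697 bits

2.0697 bits


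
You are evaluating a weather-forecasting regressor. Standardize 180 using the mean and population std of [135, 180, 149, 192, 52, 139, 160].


μ = 143.8571, σ = 42.1746
z = (180 - 143.8571)/42.1746 = 0.857

0.857


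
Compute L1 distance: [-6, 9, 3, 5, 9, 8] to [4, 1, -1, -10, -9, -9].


d = |-6-4| + |9-1| + |3+ 1| + |5+ 10| + |9+ 9| + |8+ 9|
  = 10 + 8 + 4 + 15 + 18 + 17
  = 72

72


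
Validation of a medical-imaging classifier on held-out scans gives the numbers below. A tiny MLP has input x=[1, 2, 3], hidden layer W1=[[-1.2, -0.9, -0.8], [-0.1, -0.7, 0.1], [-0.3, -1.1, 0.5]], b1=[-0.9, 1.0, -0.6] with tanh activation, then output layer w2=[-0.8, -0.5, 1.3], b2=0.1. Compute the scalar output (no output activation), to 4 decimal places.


z1[0] = (-1.2)·(1) + (-0.9)·(2) + (-0.8)·(3) - 0.9 = -6.3
z1[1] = (-0.1)·(1) + (-0.7)·(2) + (0.1)·(3) + 1.0 = -0.2
z1[2] = (-0.3)·(1) + (-1.1)·(2) + (0.5)·(3) - 0.6 = -1.6
h = tanh(z1) = [-1.0, -0.1974, -0.9217]
output = (-0.8)·(-1.0) + (-0.5)·(-0.1974) + (1.3)·(-0.9217) + 0.1 = -0.1995

-0.1995


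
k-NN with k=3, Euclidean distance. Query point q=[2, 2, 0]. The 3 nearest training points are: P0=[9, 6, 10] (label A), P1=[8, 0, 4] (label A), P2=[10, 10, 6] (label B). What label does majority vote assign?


d(q,P0) = 12.8452  (label A)
d(q,P1) = 7.4833  (label A)
d(q,P2) = 12.8062  (label B)
Votes: A=2, B=1
Majority → A

A


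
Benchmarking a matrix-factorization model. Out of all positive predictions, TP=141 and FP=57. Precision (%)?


Precision = TP/(TP+FP)
= 141/(141+57)
= 141/198 = 71.21%

71.21%


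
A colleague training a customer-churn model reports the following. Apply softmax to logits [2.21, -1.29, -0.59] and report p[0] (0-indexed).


Exponentials: e^2.21=9.1157, e^-1.29=0.2753, e^-0.59=0.5543
Sum = 9.9453
Softmax = [0.9166, 0.0277, 0.0557]
p[0] = 9.1157/9.9453 = 0.9166

0.9166


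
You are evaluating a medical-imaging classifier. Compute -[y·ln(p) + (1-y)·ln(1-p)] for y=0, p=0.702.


BCE = -[y·ln(p) + (1-y)·ln(1-p)]
= -0 - 1·ln(1-0.702)
= -ln(0.298) = 1.2107

1.2107


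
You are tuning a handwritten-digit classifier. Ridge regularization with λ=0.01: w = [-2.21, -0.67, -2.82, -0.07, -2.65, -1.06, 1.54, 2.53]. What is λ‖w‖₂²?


‖w‖₂² = (-2.21)² + (-0.67)² + (-2.82)² + (-0.07)² + (-2.65)² + (-1.06)² + (1.54)² + (2.53)²
     = 4.8841 + 0.4489 + 7.9524 + 0.0049 + 7.0225 + 1.1236 + 2.3716 + 6.4009
     = 30.2089
λ·‖w‖₂² = 0.01·30.2089 = 0.302089

0.302089


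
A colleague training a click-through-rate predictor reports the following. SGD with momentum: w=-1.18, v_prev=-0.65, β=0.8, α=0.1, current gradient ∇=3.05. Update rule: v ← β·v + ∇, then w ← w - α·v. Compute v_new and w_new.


v_new = 0.8·-0.65 + 3.05 = -0.52 + 3.05 = 2.53
w_new = -1.18 - 0.1·2.53 = -1.18 - 0.253 = -1.433

v_new=2.53, w_new=-1.433


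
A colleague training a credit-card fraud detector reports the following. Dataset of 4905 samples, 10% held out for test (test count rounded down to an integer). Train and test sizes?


Test = ⌊4905·10/100⌋ = 490
Train = 4905 - 490 = 4415

Train: 4415, Test: 490


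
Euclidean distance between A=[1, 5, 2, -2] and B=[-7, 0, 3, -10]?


d = √((1+ 7)² + (5-0)² + (2-3)² + (-2+ 10)²)
  = √(64 + 25 + 1 + 64)
  = √154 = 12.4097

12.4097


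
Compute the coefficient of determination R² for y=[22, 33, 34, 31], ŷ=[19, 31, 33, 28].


ȳ = 30
SS_res = Σ(y-ŷ)² = 23
SS_tot = Σ(y-ȳ)² = 90
R² = 1 - SS_res/SS_tot = 1 - 0.2556 = 0.7444

0.7444


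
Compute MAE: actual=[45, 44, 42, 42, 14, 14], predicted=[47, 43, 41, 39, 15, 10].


Absolute errors: |45-47|=2, |44-43|=1, |42-41|=1, |42-39|=3, |14-15|=1, |14-10|=4
Sum = 12
MAE = 12/6 = 2

2


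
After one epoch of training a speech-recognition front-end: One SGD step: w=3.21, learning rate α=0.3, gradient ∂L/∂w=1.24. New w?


w_new = w - α·∇
= 3.21 - 0.3·1.24
= 3.21 - 0.372
= 2.838

2.838


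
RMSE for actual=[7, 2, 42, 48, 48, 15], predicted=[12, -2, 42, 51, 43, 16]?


MSE = 76/6 = 12.6667
RMSE = √(76/6) = 3.559

3.559


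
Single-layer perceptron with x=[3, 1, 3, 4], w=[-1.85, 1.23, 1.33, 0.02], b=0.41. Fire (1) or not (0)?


z = (3)·(-1.85) + (1)·(1.23) + (3)·(1.33) + (4)·(0.02) + 0.41
  = 0.16
step(z) = 1 (z≥0)

1


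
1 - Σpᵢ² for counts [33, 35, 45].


Probabilities: [33/113, 35/113, 45/113] ≈ [0.292, 0.3097, 0.3982]
Σpᵢ² = (1089 + 1225 + 2025)/113² = 4339/12769
Gini = 1 - Σpᵢ² = 1 - 4339/12769 = 0.6602

0.6602


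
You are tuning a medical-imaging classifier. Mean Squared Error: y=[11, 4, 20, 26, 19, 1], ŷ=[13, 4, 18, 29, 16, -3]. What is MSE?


Squared errors: (11-13)²=4, (4-4)²=0, (20-18)²=4, (26-29)²=9, (19-16)²=9, (1+ 3)²=16
Sum = 42
MSE = 42/6 = 7

7


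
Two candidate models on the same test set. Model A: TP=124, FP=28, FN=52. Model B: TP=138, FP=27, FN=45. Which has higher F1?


Model A: P=124/152=0.8158, R=124/176=0.7045, F1=2PR/(P+R)=2TP/(2TP+FP+FN)=248/328=0.7561
Model B: P=138/165=0.8364, R=138/183=0.7541, F1=2PR/(P+R)=2TP/(2TP+FP+FN)=276/348=0.7931
0.7561 < 0.7931 → Model B

Model B


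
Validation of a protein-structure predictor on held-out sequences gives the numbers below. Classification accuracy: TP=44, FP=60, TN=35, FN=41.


Accuracy = (TP+TN)/(TP+TN+FP+FN)
= (44+35)/(180)
= 79/180 = 43.89%

43.89%


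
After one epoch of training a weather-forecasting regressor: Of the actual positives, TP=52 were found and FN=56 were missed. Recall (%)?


Recall = TP/(TP+FN)
= 52/(52+56)
= 52/108 = 48.15%

48.15%


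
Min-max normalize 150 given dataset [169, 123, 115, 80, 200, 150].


min=80, max=200
(150-80)/(200-80) = 70/120 = 0.5833

0.5833


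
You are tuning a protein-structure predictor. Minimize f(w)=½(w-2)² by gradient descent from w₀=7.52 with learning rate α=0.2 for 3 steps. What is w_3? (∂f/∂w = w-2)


step 1: grad = 7.52-2 = 5.52; w = 7.52 - 0.2·(5.52) = 6.416
step 2: grad = 6.416-2 = 4.416; w = 6.416 - 0.2·(4.416) = 5.5328
step 3: grad = 5.5328-2 = 3.5328; w = 5.5328 - 0.2·(3.5328) = 4.82624

4.82624


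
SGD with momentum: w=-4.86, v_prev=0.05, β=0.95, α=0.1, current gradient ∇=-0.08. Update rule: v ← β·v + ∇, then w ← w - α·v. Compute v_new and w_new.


v_new = 0.95·0.05 - 0.08 = 0.0475 - 0.08 = -0.0325
w_new = -4.86 - 0.1·-0.0325 = -4.86 + 0.00325 = -4.85675

v_new=-0.0325, w_new=-4.85675


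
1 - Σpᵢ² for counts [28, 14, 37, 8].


Probabilities: [28/87, 14/87, 37/87, 8/87] ≈ [0.3218, 0.1609, 0.4253, 0.092]
Σpᵢ² = (784 + 196 + 1369 + 64)/87² = 2413/7569
Gini = 1 - Σpᵢ² = 1 - 2413/7569 = 0.6812

0.6812


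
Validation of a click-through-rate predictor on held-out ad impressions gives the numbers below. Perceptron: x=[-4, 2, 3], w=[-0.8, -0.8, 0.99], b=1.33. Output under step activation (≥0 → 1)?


z = (-4)·(-0.8) + (2)·(-0.8) + (3)·(0.99) + 1.33
  = 5.9
step(z) = 1 (z≥0)

1


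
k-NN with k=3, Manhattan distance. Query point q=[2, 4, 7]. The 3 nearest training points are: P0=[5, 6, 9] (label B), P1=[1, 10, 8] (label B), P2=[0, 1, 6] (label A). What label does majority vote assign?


d(q,P0) = 7  (label B)
d(q,P1) = 8  (label B)
d(q,P2) = 6  (label A)
Votes: A=1, B=2
Majority → B

B


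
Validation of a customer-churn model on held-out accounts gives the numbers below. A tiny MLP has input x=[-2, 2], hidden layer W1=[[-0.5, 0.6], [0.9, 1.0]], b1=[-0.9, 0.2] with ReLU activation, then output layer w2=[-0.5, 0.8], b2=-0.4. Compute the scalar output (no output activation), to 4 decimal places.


z1[0] = (-0.5)·(-2) + (0.6)·(2) - 0.9 = 1.3
z1[1] = (0.9)·(-2) + (1.0)·(2) + 0.2 = 0.4
h = ReLU(z1) = [1.3, 0.4]
output = (-0.5)·(1.3) + (0.8)·(0.4) - 0.4 = -0.73

-0.73


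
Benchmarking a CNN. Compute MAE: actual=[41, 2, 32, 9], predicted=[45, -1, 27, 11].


Absolute errors: |41-45|=4, |2+ 1|=3, |32-27|=5, |9-11|=2
Sum = 14
MAE = 14/4 = 7/2

7/2


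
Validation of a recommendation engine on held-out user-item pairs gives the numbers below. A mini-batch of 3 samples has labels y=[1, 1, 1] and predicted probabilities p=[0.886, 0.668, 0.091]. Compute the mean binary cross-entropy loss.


L[0] = -ln(0.886) = 0.121
L[1] = -ln(0.668) = 0.4035
L[2] = -ln(0.091) = 2.3969
mean = (0.121 + 0.4035 + 2.3969)/3 = 0.9738

0.9738


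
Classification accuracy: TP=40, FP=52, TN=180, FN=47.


Accuracy = (TP+TN)/(TP+TN+FP+FN)
= (40+180)/(319)
= 220/319 = 68.97%

68.97%


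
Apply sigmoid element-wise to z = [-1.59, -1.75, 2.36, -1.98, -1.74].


σ(-1.59) = 1/(1+e^1.59) = 0.1694
σ(-1.75) = 1/(1+e^1.75) = 0.148
σ(2.36) = 1/(1+e^-2.36) = 0.9137
σ(-1.98) = 1/(1+e^1.98) = 0.1213
σ(-1.74) = 1/(1+e^1.74) = 0.1493
result = [0.1694, 0.148, 0.9137, 0.1213, 0.1493]

[0.1694, 0.148, 0.9137, 0.1213, 0.1493]


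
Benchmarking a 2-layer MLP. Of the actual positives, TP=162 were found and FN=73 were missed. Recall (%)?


Recall = TP/(TP+FN)
= 162/(162+73)
= 162/235 = 68.94%

68.94%


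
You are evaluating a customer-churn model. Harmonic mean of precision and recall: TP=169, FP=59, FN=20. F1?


Precision = 169/228 = 0.7412
Recall = 169/189 = 0.8942
F1 = 2·P·R/(P+R) = 2·TP/(2·TP+FP+FN) = 338/(338+59+20) = 338/417 = 0.8106

0.8106


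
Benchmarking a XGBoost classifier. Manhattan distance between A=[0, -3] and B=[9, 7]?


d = |0-9| + |-3-7|
  = 9 + 10
  = 19

19


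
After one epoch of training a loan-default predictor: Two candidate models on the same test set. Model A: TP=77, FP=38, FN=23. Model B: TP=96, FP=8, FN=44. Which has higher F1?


Model A: P=77/115=0.6696, R=77/100=0.77, F1=2PR/(P+R)=2TP/(2TP+FP+FN)=154/215=0.7163
Model B: P=96/104=0.9231, R=96/140=0.6857, F1=2PR/(P+R)=2TP/(2TP+FP+FN)=192/244=0.7869
0.7163 < 0.7869 → Model B

Model B


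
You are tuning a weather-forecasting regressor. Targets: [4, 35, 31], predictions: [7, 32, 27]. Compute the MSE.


Squared errors: (4-7)²=9, (35-32)²=9, (31-27)²=16
Sum = 34
MSE = 34/3 = 34/3

34/3


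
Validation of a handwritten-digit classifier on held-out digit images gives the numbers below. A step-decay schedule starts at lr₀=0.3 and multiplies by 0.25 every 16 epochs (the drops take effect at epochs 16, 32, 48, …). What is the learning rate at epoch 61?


n_drops = ⌊61/16⌋ = 3
lr = 0.3·0.25^3 = 0.3·0.015625 = 0.0046875

0.0046875


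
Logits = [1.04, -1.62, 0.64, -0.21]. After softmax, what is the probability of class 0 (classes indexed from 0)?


Exponentials: e^1.04=2.8292, e^-1.62=0.1979, e^0.64=1.8965, e^-0.21=0.8106
Sum = 5.7342
Softmax = [0.4934, 0.0345, 0.3307, 0.1414]
p[0] = 2.8292/5.7342 = 0.4934

0.4934


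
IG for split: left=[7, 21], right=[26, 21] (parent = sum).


Parent = [33, 42], H_parent = 0.9896
H_left = 0.8113 (n=28), H_right = 0.9918 (n=47)
H_children = (28/75)·0.8113 + (47/75)·0.9918 = 0.9244
IG = 0.9896 - 0.9244 = 0.0652

0.0652


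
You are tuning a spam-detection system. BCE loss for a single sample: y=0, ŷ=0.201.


BCE = -[y·ln(p) + (1-y)·ln(1-p)]
= -0 - 1·ln(1-0.201)
= -ln(0.799) = 0.2244

0.2244


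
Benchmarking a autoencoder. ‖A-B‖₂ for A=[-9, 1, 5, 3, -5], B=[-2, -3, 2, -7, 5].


d = √((-9+ 2)² + (1+ 3)² + (5-2)² + (3+ 7)² + (-5-5)²)
  = √(49 + 16 + 9 + 100 + 100)
  = √274 = 16.5529

16.5529


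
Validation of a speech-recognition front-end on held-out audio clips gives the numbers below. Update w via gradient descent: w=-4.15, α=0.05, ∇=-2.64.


w_new = w - α·∇
= -4.15 - 0.05·-2.64
= -4.15 + 0.132
= -4.018

-4.018


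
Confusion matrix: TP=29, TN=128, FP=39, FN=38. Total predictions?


Total = TP + TN + FP + FN
= 29 + 128 + 39 + 38
= 234
(Predicted positive: 68, predicted negative: 166)

234


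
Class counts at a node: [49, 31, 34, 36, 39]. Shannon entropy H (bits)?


Probabilities: [49/189, 31/189, 34/189, 36/189, 39/189] ≈ [0.2593, 0.164, 0.1799, 0.1905, 0.2063]
H = -((49/189)·log₂(49/189) + (31/189)·log₂(31/189) + (34/189)·log₂(34/189) + (36/189)·log₂(36/189) + (39/189)·log₂(39/189))
  = 2.3034 bits

2.3034 bits


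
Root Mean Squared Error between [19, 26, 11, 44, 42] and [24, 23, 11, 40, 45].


MSE = 59/5 = 11.8
RMSE = √(59/5) = 3.4351

3.4351


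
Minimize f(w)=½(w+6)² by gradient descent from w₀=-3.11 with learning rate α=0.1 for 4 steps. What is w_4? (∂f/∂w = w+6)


step 1: grad = -3.11+6 = 2.89; w = -3.11 - 0.1·(2.89) = -3.399
step 2: grad = -3.399+6 = 2.601; w = -3.399 - 0.1·(2.601) = -3.6591
step 3: grad = -3.6591+6 = 2.3409; w = -3.6591 - 0.1·(2.3409) = -3.89319
step 4: grad = -3.89319+6 = 2.10681; w = -3.89319 - 0.1·(2.10681) = -4.103871

-4.103871


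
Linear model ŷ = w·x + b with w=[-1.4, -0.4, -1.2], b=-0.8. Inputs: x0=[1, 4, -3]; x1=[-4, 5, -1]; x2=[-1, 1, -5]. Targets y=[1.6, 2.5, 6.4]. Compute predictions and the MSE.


ŷ0 = (-1.4)·(1) + (-0.4)·(4) + (-1.2)·(-3) - 0.8 = -0.2
ŷ1 = (-1.4)·(-4) + (-0.4)·(5) + (-1.2)·(-1) - 0.8 = 4.0
ŷ2 = (-1.4)·(-1) + (-0.4)·(1) + (-1.2)·(-5) - 0.8 = 6.2
errors² = [3.24, 2.25, 0.04]
MSE = 5.5300/3 = 1.8433

1.8433


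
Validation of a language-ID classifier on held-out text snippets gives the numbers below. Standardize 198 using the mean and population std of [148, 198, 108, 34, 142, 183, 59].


μ = 124.5714, σ = 56.6136
z = (198 - 124.5714)/56.6136 = 1.297

1.297


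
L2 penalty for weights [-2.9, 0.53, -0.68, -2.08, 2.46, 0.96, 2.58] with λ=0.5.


‖w‖₂² = (-2.9)² + (0.53)² + (-0.68)² + (-2.08)² + (2.46)² + (0.96)² + (2.58)²
     = 8.41 + 0.2809 + 0.4624 + 4.3264 + 6.0516 + 0.9216 + 6.6564
     = 27.1093
λ·‖w‖₂² = 0.5·27.1093 = 13.55465

13.55465


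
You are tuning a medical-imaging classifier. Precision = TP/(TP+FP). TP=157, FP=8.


Precision = TP/(TP+FP)
= 157/(157+8)
= 157/165 = 95.15%

95.15%


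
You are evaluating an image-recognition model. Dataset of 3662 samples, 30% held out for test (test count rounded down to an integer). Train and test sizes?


Test = ⌊3662·30/100⌋ = 1098
Train = 3662 - 1098 = 2564

Train: 2564, Test: 1098


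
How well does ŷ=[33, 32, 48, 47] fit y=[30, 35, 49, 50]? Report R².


ȳ = 41
SS_res = Σ(y-ŷ)² = 28
SS_tot = Σ(y-ȳ)² = 302
R² = 1 - SS_res/SS_tot = 1 - 0.0927 = 0.9073

0.9073


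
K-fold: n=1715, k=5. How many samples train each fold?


Fold size = 1715/5 = 343
Training per fold = 1715 - 343 = 1372

1372


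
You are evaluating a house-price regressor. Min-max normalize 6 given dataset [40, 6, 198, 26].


min=6, max=198
(6-6)/(198-6) = 0/192 = 0.0

0.0


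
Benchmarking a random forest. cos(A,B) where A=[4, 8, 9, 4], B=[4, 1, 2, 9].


A·B = 4·4 + 8·1 + 9·2 + 4·9 = 78
‖A‖ = √177 = 13.3041, ‖B‖ = √102 = 10.0995
cos = 78/(√177·√102) = 78/√18054 = 0.5805

0.5805


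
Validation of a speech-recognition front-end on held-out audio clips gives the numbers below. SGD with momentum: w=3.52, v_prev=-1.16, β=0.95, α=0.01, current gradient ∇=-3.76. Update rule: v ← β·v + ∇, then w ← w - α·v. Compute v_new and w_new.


v_new = 0.95·-1.16 - 3.76 = -1.102 - 3.76 = -4.862
w_new = 3.52 - 0.01·-4.862 = 3.52 + 0.04862 = 3.56862

v_new=-4.862, w_new=3.56862


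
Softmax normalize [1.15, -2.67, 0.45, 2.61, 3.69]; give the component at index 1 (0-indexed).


Exponentials: e^1.15=3.1582, e^-2.67=0.0693, e^0.45=1.5683, e^2.61=13.5991, e^3.69=40.0448
Sum = 58.4397
Softmax = [0.054, 0.0012, 0.0268, 0.2327, 0.6852]
p[1] = 0.0693/58.4397 = 0.0012

0.0012


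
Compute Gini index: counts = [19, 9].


Probabilities: [19/28, 9/28] ≈ [0.6786, 0.3214]
Σpᵢ² = (361 + 81)/28² = 442/784
Gini = 1 - Σpᵢ² = 1 - 442/784 = 0.4362

0.4362


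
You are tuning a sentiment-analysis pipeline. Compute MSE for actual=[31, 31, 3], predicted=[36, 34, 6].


Squared errors: (31-36)²=25, (31-34)²=9, (3-6)²=9
Sum = 43
MSE = 43/3 = 43/3

43/3


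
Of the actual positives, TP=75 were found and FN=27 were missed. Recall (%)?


Recall = TP/(TP+FN)
= 75/(75+27)
= 75/102 = 73.53%

73.53%


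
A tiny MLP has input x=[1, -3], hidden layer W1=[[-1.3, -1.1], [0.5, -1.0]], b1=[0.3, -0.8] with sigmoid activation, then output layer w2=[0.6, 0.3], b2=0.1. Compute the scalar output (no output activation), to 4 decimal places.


z1[0] = (-1.3)·(1) + (-1.1)·(-3) + 0.3 = 2.3
z1[1] = (0.5)·(1) + (-1.0)·(-3) - 0.8 = 2.7
h = sigmoid(z1) = [0.9089, 0.937]
output = (0.6)·(0.9089) + (0.3)·(0.937) + 0.1 = 0.9264

0.9264


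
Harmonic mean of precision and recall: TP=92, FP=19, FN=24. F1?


Precision = 92/111 = 0.8288
Recall = 92/116 = 0.7931
F1 = 2·P·R/(P+R) = 2·TP/(2·TP+FP+FN) = 184/(184+19+24) = 184/227 = 0.8106

0.8106


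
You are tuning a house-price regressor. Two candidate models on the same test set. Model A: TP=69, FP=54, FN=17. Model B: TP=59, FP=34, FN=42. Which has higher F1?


Model A: P=69/123=0.561, R=69/86=0.8023, F1=2PR/(P+R)=2TP/(2TP+FP+FN)=138/209=0.6603
Model B: P=59/93=0.6344, R=59/101=0.5842, F1=2PR/(P+R)=2TP/(2TP+FP+FN)=118/194=0.6082
0.6603 > 0.6082 → Model A

Model A


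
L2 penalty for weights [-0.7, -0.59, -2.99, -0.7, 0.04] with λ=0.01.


‖w‖₂² = (-0.7)² + (-0.59)² + (-2.99)² + (-0.7)² + (0.04)²
     = 0.49 + 0.3481 + 8.9401 + 0.49 + 0.0016
     = 10.2698
λ·‖w‖₂² = 0.01·10.2698 = 0.102698

0.102698


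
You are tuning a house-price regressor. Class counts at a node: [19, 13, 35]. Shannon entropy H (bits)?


Probabilities: [19/67, 13/67, 35/67] ≈ [0.2836, 0.194, 0.5224]
H = -((19/67)·log₂(19/67) + (13/67)·log₂(13/67) + (35/67)·log₂(35/67))
  = 1.464 bits

1.464 bits


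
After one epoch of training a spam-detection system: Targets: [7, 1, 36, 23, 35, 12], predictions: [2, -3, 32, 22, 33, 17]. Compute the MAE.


Absolute errors: |7-2|=5, |1+ 3|=4, |36-32|=4, |23-22|=1, |35-33|=2, |12-17|=5
Sum = 21
MAE = 21/6 = 7/2

7/2


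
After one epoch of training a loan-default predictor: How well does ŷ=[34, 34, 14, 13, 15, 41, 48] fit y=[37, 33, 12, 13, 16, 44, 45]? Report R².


ȳ = 28.5714
SS_res = Σ(y-ŷ)² = 33
SS_tot = Σ(y-ȳ)² = 1273.71
R² = 1 - SS_res/SS_tot = 1 - 0.0259 = 0.9741

0.9741


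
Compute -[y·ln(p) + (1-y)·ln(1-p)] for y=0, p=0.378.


BCE = -[y·ln(p) + (1-y)·ln(1-p)]
= -0 - 1·ln(1-0.378)
= -ln(0.622) = 0.4748

0.4748


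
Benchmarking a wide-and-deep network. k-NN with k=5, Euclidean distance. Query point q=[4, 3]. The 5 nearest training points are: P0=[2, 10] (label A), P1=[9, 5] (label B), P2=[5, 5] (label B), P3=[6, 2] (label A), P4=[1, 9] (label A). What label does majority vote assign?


d(q,P0) = 7.2801  (label A)
d(q,P1) = 5.3852  (label B)
d(q,P2) = 2.2361  (label B)
d(q,P3) = 2.2361  (label A)
d(q,P4) = 6.7082  (label A)
Votes: A=3, B=2
Majority → A

A


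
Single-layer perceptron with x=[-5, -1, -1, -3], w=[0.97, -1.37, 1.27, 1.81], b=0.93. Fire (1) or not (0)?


z = (-5)·(0.97) + (-1)·(-1.37) + (-1)·(1.27) + (-3)·(1.81) + 0.93
  = -9.25
step(z) = 0 (z<0)

0


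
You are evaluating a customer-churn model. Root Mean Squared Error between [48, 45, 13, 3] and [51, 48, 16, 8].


MSE = 52/4 = 13
RMSE = √(52/4) = 3.6056

3.6056


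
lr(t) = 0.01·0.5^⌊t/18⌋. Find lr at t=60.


n_drops = ⌊60/18⌋ = 3
lr = 0.01·0.5^3 = 0.01·0.125 = 0.00125

0.00125


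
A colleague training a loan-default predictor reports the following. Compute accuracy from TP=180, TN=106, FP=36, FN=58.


Accuracy = (TP+TN)/(TP+TN+FP+FN)
= (180+106)/(380)
= 286/380 = 75.26%

75.26%


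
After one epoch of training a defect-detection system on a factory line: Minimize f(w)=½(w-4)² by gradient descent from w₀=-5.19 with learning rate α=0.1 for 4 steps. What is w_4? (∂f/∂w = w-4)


step 1: grad = -5.19-4 = -9.19; w = -5.19 - 0.1·(-9.19) = -4.271
step 2: grad = -4.271-4 = -8.271; w = -4.271 - 0.1·(-8.271) = -3.4439
step 3: grad = -3.4439-4 = -7.4439; w = -3.4439 - 0.1·(-7.4439) = -2.69951
step 4: grad = -2.69951-4 = -6.69951; w = -2.69951 - 0.1·(-6.69951) = -2.029559

-2.029559


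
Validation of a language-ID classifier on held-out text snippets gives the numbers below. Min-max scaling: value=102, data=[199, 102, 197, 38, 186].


min=38, max=199
(102-38)/(199-38) = 64/161 = 0.3975

0.3975


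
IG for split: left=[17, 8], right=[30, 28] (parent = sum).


Parent = [47, 36], H_parent = 0.9873
H_left = 0.9044 (n=25), H_right = 0.9991 (n=58)
H_children = (25/83)·0.9044 + (58/83)·0.9991 = 0.9706
IG = 0.9873 - 0.9706 = 0.0167

0.0167


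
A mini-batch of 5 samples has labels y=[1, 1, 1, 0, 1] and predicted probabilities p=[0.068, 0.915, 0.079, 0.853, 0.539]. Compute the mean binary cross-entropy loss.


L[0] = -ln(0.068) = 2.6882
L[1] = -ln(0.915) = 0.0888
L[2] = -ln(0.079) = 2.5383
L[3] = -ln(1-0.853) = -ln(0.147) = 1.9173
L[4] = -ln(0.539) = 0.618
mean = (2.6882 + 0.0888 + 2.5383 + 1.9173 + 0.618)/5 = 1.5701

1.5701


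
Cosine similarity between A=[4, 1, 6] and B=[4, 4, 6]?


A·B = 4·4 + 1·4 + 6·6 = 56
‖A‖ = √53 = 7.2801, ‖B‖ = √68 = 8.2462
cos = 56/(√53·√68) = 56/√3604 = 0.9328

0.9328


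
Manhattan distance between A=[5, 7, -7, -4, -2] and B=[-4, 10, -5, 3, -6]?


d = |5+ 4| + |7-10| + |-7+ 5| + |-4-3| + |-2+ 6|
  = 9 + 3 + 2 + 7 + 4
  = 25

25


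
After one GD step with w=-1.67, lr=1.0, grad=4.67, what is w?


w_new = w - α·∇
= -1.67 - 1.0·4.67
= -1.67 - 4.67
= -6.34

-6.34


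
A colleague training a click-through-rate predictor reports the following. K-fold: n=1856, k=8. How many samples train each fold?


Fold size = 1856/8 = 232
Training per fold = 1856 - 232 = 1624

1624


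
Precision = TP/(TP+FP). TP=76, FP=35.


Precision = TP/(TP+FP)
= 76/(76+35)
= 76/111 = 68.47%

68.47%


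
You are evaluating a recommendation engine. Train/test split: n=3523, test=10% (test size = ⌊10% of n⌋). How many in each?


Test = ⌊3523·10/100⌋ = 352
Train = 3523 - 352 = 3171

Train: 3171, Test: 352


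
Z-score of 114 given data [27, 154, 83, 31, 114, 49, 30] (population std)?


μ = 69.7143, σ = 45.6249
z = (114 - 69.7143)/45.6249 = 0.9706

0.9706


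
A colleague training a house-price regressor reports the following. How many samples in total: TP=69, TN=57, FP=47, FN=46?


Total = TP + TN + FP + FN
= 69 + 57 + 47 + 46
= 219
(Predicted positive: 116, predicted negative: 103)

219


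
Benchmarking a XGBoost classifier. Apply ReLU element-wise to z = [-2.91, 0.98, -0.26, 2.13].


ReLU(-2.91) = max(0, -2.91) = 0.0
ReLU(0.98) = max(0, 0.98) = 0.98
ReLU(-0.26) = max(0, -0.26) = 0.0
ReLU(2.13) = max(0, 2.13) = 2.13
result = [0.0, 0.98, 0.0, 2.13]

[0.0, 0.98, 0.0, 2.13]


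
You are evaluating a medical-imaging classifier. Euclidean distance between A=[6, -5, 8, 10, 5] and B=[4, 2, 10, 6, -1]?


d = √((6-4)² + (-5-2)² + (8-10)² + (10-6)² + (5+ 1)²)
  = √(4 + 49 + 4 + 16 + 36)
  = √109 = 10.4403

10.4403


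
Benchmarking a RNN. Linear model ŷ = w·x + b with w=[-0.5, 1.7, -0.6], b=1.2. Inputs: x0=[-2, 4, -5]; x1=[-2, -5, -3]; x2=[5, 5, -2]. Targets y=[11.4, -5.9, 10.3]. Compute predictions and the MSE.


ŷ0 = (-0.5)·(-2) + (1.7)·(4) + (-0.6)·(-5) + 1.2 = 12.0
ŷ1 = (-0.5)·(-2) + (1.7)·(-5) + (-0.6)·(-3) + 1.2 = -4.5
ŷ2 = (-0.5)·(5) + (1.7)·(5) + (-0.6)·(-2) + 1.2 = 8.4
errors² = [0.36, 1.96, 3.61]
MSE = 5.9300/3 = 1.9767

1.9767


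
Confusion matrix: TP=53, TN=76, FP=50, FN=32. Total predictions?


Total = TP + TN + FP + FN
= 53 + 76 + 50 + 32
= 211
(Predicted positive: 103, predicted negative: 108)

211


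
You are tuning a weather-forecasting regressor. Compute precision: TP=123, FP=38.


Precision = TP/(TP+FP)
= 123/(123+38)
= 123/161 = 76.4%

76.4%


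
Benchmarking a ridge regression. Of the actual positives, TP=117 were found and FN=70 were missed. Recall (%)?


Recall = TP/(TP+FN)
= 117/(117+70)
= 117/187 = 62.57%

62.57%


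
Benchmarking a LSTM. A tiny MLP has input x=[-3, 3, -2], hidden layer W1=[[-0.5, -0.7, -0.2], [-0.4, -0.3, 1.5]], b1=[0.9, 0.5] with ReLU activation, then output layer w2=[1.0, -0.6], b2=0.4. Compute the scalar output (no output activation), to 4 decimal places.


z1[0] = (-0.5)·(-3) + (-0.7)·(3) + (-0.2)·(-2) + 0.9 = 0.7
z1[1] = (-0.4)·(-3) + (-0.3)·(3) + (1.5)·(-2) + 0.5 = -2.2
h = ReLU(z1) = [0.7, 0.0]
output = (1.0)·(0.7) + (-0.6)·(0.0) + 0.4 = 1.1

1.1


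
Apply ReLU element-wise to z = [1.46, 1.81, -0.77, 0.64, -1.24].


ReLU(1.46) = max(0, 1.46) = 1.46
ReLU(1.81) = max(0, 1.81) = 1.81
ReLU(-0.77) = max(0, -0.77) = 0.0
ReLU(0.64) = max(0, 0.64) = 0.64
ReLU(-1.24) = max(0, -1.24) = 0.0
result = [1.46, 1.81, 0.0, 0.64, 0.0]

[1.46, 1.81, 0.0, 0.64, 0.0]


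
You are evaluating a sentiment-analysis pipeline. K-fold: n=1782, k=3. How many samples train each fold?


Fold size = 1782/3 = 594
Training per fold = 1782 - 594 = 1188

1188


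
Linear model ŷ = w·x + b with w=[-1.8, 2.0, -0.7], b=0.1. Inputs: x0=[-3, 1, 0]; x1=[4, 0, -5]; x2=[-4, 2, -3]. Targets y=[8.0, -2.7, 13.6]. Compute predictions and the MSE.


ŷ0 = (-1.8)·(-3) + (2.0)·(1) + (-0.7)·(0) + 0.1 = 7.5
ŷ1 = (-1.8)·(4) + (2.0)·(0) + (-0.7)·(-5) + 0.1 = -3.6
ŷ2 = (-1.8)·(-4) + (2.0)·(2) + (-0.7)·(-3) + 0.1 = 13.4
errors² = [0.25, 0.81, 0.04]
MSE = 1.1000/3 = 0.3667

0.3667


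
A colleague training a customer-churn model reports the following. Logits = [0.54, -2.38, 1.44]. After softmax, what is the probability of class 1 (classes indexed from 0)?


Exponentials: e^0.54=1.716, e^-2.38=0.0926, e^1.44=4.2207
Sum = 6.0293
Softmax = [0.2846, 0.0154, 0.7]
p[1] = 0.0926/6.0293 = 0.0154

0.0154


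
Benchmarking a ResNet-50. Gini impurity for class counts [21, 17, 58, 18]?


Probabilities: [21/114, 17/114, 58/114, 18/114] ≈ [0.1842, 0.1491, 0.5088, 0.1579]
Σpᵢ² = (441 + 289 + 3364 + 324)/114² = 4418/12996
Gini = 1 - Σpᵢ² = 1 - 4418/12996 = 0.66

0.66


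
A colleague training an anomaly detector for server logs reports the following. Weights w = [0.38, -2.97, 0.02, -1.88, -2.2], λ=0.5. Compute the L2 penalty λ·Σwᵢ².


‖w‖₂² = (0.38)² + (-2.97)² + (0.02)² + (-1.88)² + (-2.2)²
     = 0.1444 + 8.8209 + 0.0004 + 3.5344 + 4.84
     = 17.3401
λ·‖w‖₂² = 0.5·17.3401 = 8.67005

8.67005


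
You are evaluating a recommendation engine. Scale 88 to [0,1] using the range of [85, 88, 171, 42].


min=42, max=171
(88-42)/(171-42) = 46/129 = 0.3566

0.3566


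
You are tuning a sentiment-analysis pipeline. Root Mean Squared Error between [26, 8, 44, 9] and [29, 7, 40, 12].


MSE = 35/4 = 8.75
RMSE = √(35/4) = 2.958

2.958


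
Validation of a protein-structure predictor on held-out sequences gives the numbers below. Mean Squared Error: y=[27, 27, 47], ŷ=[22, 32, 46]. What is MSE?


Squared errors: (27-22)²=25, (27-32)²=25, (47-46)²=1
Sum = 51
MSE = 51/3 = 17

17


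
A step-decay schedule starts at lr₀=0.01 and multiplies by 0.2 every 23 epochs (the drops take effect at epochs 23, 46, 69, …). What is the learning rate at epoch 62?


n_drops = ⌊62/23⌋ = 2
lr = 0.01·0.2^2 = 0.01·0.04 = 0.0004

0.0004


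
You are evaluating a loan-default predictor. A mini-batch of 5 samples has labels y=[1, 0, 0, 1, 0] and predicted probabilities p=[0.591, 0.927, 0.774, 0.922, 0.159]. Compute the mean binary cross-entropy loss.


L[0] = -ln(0.591) = 0.5259
L[1] = -ln(1-0.927) = -ln(0.073) = 2.6173
L[2] = -ln(1-0.774) = -ln(0.226) = 1.4872
L[3] = -ln(0.922) = 0.0812
L[4] = -ln(1-0.159) = -ln(0.841) = 0.1732
mean = (0.5259 + 2.6173 + 1.4872 + 0.0812 + 0.1732)/5 = 0.977

0.977


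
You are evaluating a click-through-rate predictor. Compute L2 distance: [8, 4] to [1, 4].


d = √((8-1)² + (4-4)²)
  = √(49 + 0)
  = √49 = 7.0

7.0


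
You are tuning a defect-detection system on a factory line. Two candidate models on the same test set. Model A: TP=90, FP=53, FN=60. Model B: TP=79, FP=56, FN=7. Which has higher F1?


Model A: P=90/143=0.6294, R=90/150=0.6, F1=2PR/(P+R)=2TP/(2TP+FP+FN)=180/293=0.6143
Model B: P=79/135=0.5852, R=79/86=0.9186, F1=2PR/(P+R)=2TP/(2TP+FP+FN)=158/221=0.7149
0.6143 < 0.7149 → Model B

Model B


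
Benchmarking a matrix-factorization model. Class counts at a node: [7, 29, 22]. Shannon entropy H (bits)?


Probabilities: [7/58, 29/58, 22/58] ≈ [0.1207, 0.5, 0.3793]
H = -((7/58)·log₂(7/58) + (29/58)·log₂(29/58) + (22/58)·log₂(22/58))
  = 1.3987 bits

1.3987 bits


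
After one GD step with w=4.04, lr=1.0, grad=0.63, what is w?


w_new = w - α·∇
= 4.04 - 1.0·0.63
= 4.04 - 0.63
= 3.41

3.41


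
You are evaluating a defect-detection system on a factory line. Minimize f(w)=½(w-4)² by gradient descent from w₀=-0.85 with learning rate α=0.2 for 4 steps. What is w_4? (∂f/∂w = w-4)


step 1: grad = -0.85-4 = -4.85; w = -0.85 - 0.2·(-4.85) = 0.12
step 2: grad = 0.12-4 = -3.88; w = 0.12 - 0.2·(-3.88) = 0.896
step 3: grad = 0.896-4 = -3.104; w = 0.896 - 0.2·(-3.104) = 1.5168
step 4: grad = 1.5168-4 = -2.4832; w = 1.5168 - 0.2·(-2.4832) = 2.01344

2.01344


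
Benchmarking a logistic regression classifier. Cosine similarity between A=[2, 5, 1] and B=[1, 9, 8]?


A·B = 2·1 + 5·9 + 1·8 = 55
‖A‖ = √30 = 5.4772, ‖B‖ = √146 = 12.083
cos = 55/(√30·√146) = 55/√4380 = 0.831

0.831


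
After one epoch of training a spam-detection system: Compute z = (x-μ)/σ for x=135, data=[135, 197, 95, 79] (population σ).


μ = 126.5, σ = 45.5275
z = (135 - 126.5)/45.5275 = 0.1867

0.1867
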